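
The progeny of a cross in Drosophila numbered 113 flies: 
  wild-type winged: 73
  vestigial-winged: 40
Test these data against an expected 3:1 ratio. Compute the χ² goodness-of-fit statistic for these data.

Under the 3:1 hypothesis (Σ ratio = 4, N = 113):
  wild-type winged: 113 × 3/4 = 84.75
  vestigial-winged: 113 × 1/4 = 28.25
χ² = Σ (O − E)² / E
  wild-type winged: (73 − 84.75)² / 84.75 = 1.6291
  vestigial-winged: (40 − 28.25)² / 28.25 = 4.8872
χ² = 1.6291 + 4.8872 = 6.5163 ≈ 6.516

6.516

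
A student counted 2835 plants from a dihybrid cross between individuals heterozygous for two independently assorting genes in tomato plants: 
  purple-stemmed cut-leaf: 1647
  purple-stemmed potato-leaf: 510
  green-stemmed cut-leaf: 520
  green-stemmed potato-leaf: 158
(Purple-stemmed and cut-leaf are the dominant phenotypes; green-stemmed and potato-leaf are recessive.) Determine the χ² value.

4.920

A dihybrid F₂ with independent assortment and complete dominance at both loci gives a 9:3:3:1 phenotypic ratio.
Total ratio parts = 16. Expected numbers out of 2835:
  purple-stemmed cut-leaf: 2835 × 9/16 = 1594.6875
  purple-stemmed potato-leaf: 2835 × 3/16 = 531.5625
  green-stemmed cut-leaf: 2835 × 3/16 = 531.5625
  green-stemmed potato-leaf: 2835 × 1/16 = 177.1875
χ² = Σ (O − E)² / E
  purple-stemmed cut-leaf: (1647 − 1594.6875)² / 1594.6875 = 1.7161
  purple-stemmed potato-leaf: (510 − 531.5625)² / 531.5625 = 0.8747
  green-stemmed cut-leaf: (520 − 531.5625)² / 531.5625 = 0.2515
  green-stemmed potato-leaf: (158 − 177.1875)² / 177.1875 = 2.0778
χ² = 1.7161 + 0.8747 + 0.2515 + 2.0778 = 4.9201 ≈ 4.920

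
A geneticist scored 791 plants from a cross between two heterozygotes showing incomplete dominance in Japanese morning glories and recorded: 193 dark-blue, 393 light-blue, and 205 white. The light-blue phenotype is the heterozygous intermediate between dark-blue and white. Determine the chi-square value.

With incomplete dominance, a heterozygote × heterozygote cross gives a 1:2:1 phenotypic ratio.
The 1:2:1 ratio has 4 parts, so with N = 791 the expected counts are:
  dark-blue: 791 × 1/4 = 197.75
  light-blue: 791 × 2/4 = 395.5
  white: 791 × 1/4 = 197.75
χ² = Σ (O − E)² / E
  dark-blue: (193 − 197.75)² / 197.75 = 0.1141
  light-blue: (393 − 395.5)² / 395.5 = 0.0158
  white: (205 − 197.75)² / 197.75 = 0.2658
χ² = 0.1141 + 0.0158 + 0.2658 = 0.3957 ≈ 0.396

0.396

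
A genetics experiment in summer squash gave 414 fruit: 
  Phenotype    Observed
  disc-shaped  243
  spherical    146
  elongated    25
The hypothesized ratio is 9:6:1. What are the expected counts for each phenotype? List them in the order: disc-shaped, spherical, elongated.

Expected counts for N = 414 under a 9:6:1 ratio (total parts = 16):
  disc-shaped: 414 × 9/16 = 232.875
  spherical: 414 × 6/16 = 155.25
  elongated: 414 × 1/16 = 25.875

232.875, 155.25, 25.875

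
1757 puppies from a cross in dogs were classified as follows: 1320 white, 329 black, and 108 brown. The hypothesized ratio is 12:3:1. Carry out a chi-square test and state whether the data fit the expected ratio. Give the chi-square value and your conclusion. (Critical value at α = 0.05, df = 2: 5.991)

Under the 12:3:1 hypothesis (Σ ratio = 16, N = 1757):
  white: 1757 × 12/16 = 1317.75
  black: 1757 × 3/16 = 329.4375
  brown: 1757 × 1/16 = 109.8125
χ² = Σ (O − E)² / E
  white: (1320 − 1317.75)² / 1317.75 = 0.0038
  black: (329 − 329.4375)² / 329.4375 = 0.0006
  brown: (108 − 109.8125)² / 109.8125 = 0.0299
χ² = 0.0038 + 0.0006 + 0.0299 = 0.0343 ≈ 0.034
Degrees of freedom = 3 − 1 = 2; critical value at α = 0.05 is 5.991.
Since 0.034 < 5.991, we fail to reject the null hypothesis — the data are consistent with the 12:3:1 ratio.

0.034; consistent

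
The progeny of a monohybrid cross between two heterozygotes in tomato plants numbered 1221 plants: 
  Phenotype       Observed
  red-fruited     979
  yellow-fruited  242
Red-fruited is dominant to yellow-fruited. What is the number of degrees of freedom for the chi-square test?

1

For a monohybrid cross between heterozygotes with complete dominance, the expected phenotypic ratio is 3:1.
A goodness-of-fit test with 2 phenotype classes has df = 2 − 1 = 1.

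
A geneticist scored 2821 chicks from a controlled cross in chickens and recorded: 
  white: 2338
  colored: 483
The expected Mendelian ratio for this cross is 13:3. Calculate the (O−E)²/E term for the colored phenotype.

3.990

Total ratio parts = 16. Expected numbers out of 2821:
  white: 2821 × 13/16 = 2292.0625
  colored: 2821 × 3/16 = 528.9375
Contribution of colored: (483 − 528.9375)² / 528.9375 = 3.9896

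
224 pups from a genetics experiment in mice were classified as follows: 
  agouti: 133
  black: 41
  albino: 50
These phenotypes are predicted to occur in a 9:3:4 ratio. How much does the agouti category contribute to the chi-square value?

0.389

Under the 9:3:4 hypothesis (Σ ratio = 16, N = 224):
  agouti: 224 × 9/16 = 126
  black: 224 × 3/16 = 42
  albino: 224 × 4/16 = 56
Contribution of agouti: (133 − 126)² / 126 = 0.3889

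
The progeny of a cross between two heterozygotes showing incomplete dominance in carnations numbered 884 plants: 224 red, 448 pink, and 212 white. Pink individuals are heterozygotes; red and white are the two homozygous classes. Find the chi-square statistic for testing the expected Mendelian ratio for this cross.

0.489

With incomplete dominance, a heterozygote × heterozygote cross gives a 1:2:1 phenotypic ratio.
Expected counts for N = 884 under a 1:2:1 ratio (total parts = 4):
  red: 884 × 1/4 = 221
  pink: 884 × 2/4 = 442
  white: 884 × 1/4 = 221
χ² = Σ (O − E)² / E
  red: (224 − 221)² / 221 = 0.0407
  pink: (448 − 442)² / 442 = 0.0814
  white: (212 − 221)² / 221 = 0.3665
χ² = 0.0407 + 0.0814 + 0.3665 = 0.4886 ≈ 0.489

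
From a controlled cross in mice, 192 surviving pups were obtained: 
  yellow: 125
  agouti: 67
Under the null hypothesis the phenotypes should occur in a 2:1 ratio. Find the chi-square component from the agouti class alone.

The 2:1 ratio has 3 parts, so with N = 192 the expected counts are:
  yellow: 192 × 2/3 = 128
  agouti: 192 × 1/3 = 64
Contribution of agouti: (67 − 64)² / 64 = 0.1406

0.141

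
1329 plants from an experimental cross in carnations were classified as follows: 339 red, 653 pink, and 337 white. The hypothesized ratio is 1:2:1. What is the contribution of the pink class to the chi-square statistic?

0.199

Expected counts for N = 1329 under a 1:2:1 ratio (total parts = 4):
  red: 1329 × 1/4 = 332.25
  pink: 1329 × 2/4 = 664.5
  white: 1329 × 1/4 = 332.25
Contribution of pink: (653 − 664.5)² / 664.5 = 0.1990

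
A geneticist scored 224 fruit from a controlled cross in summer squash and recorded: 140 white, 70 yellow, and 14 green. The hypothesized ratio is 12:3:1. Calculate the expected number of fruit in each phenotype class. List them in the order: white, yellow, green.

168, 42, 14

Total ratio parts = 16. Expected numbers out of 224:
  white: 224 × 12/16 = 168
  yellow: 224 × 3/16 = 42
  green: 224 × 1/16 = 14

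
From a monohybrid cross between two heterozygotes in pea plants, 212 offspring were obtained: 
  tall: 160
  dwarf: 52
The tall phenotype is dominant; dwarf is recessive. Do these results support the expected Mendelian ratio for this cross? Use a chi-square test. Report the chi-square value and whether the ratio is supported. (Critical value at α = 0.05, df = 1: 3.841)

For a monohybrid cross between heterozygotes with complete dominance, the expected phenotypic ratio is 3:1.
Expected counts for N = 212 under a 3:1 ratio (total parts = 4):
  tall: 212 × 3/4 = 159
  dwarf: 212 × 1/4 = 53
χ² = Σ (O − E)² / E
  tall: (160 − 159)² / 159 = 0.0063
  dwarf: (52 − 53)² / 53 = 0.0189
χ² = 0.0063 + 0.0189 = 0.0252 ≈ 0.025
Degrees of freedom = 2 − 1 = 1; critical value at α = 0.05 is 3.841.
Since 0.025 < 3.841, we fail to reject the null hypothesis — the data are consistent with the 3:1 ratio.

0.025; consistent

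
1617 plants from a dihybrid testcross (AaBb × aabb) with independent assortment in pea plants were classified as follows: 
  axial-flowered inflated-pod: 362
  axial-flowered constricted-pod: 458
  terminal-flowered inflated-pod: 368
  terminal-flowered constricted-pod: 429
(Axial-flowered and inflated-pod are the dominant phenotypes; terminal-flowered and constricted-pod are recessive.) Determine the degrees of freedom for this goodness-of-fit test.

A dihybrid testcross with independent assortment gives a 1:1:1:1 ratio.
A goodness-of-fit test with 4 phenotype classes has df = 4 − 1 = 3.

3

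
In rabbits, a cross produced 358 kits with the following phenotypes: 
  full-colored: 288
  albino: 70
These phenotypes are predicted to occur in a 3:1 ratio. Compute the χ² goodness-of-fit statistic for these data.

5.665

Total ratio parts = 4. Expected numbers out of 358:
  full-colored: 358 × 3/4 = 268.5
  albino: 358 × 1/4 = 89.5
χ² = Σ (O − E)² / E
  full-colored: (288 − 268.5)² / 268.5 = 1.4162
  albino: (70 − 89.5)² / 89.5 = 4.2486
χ² = 1.4162 + 4.2486 = 5.6648 ≈ 5.665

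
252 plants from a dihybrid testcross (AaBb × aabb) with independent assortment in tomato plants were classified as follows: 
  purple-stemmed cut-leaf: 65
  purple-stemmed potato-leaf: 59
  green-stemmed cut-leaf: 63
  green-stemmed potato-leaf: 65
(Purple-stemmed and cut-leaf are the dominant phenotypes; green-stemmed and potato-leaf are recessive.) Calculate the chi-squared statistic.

A dihybrid testcross with independent assortment gives a 1:1:1:1 ratio.
Total ratio parts = 4. Expected numbers out of 252:
  purple-stemmed cut-leaf: 252 × 1/4 = 63
  purple-stemmed potato-leaf: 252 × 1/4 = 63
  green-stemmed cut-leaf: 252 × 1/4 = 63
  green-stemmed potato-leaf: 252 × 1/4 = 63
χ² = Σ (O − E)² / E
  purple-stemmed cut-leaf: (65 − 63)² / 63 = 0.0635
  purple-stemmed potato-leaf: (59 − 63)² / 63 = 0.2540
  green-stemmed cut-leaf: (63 − 63)² / 63 = 0.0000
  green-stemmed potato-leaf: (65 − 63)² / 63 = 0.0635
χ² = 0.0635 + 0.2540 + 0.0000 + 0.0635 = 0.381

0.381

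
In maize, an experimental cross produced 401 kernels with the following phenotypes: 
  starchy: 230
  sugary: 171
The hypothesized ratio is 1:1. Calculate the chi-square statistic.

Total ratio parts = 2. Expected numbers out of 401:
  starchy: 401 × 1/2 = 200.5
  sugary: 401 × 1/2 = 200.5
χ² = Σ (O − E)² / E
  starchy: (230 − 200.5)² / 200.5 = 4.3404
  sugary: (171 − 200.5)² / 200.5 = 4.3404
χ² = 4.3404 + 4.3404 = 8.6808 ≈ 8.681

8.681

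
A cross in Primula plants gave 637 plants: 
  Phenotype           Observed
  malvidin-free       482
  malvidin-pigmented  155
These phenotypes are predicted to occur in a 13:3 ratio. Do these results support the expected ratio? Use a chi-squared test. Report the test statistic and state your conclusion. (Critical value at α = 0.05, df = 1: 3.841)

13.032; not consistent

Expected counts for N = 637 under a 13:3 ratio (total parts = 16):
  malvidin-free: 637 × 13/16 = 517.5625
  malvidin-pigmented: 637 × 3/16 = 119.4375
χ² = Σ (O − E)² / E
  malvidin-free: (482 − 517.5625)² / 517.5625 = 2.4436
  malvidin-pigmented: (155 − 119.4375)² / 119.4375 = 10.5887
χ² = 2.4436 + 10.5887 = 13.0323 ≈ 13.032
Degrees of freedom = 2 − 1 = 1; critical value at α = 0.05 is 3.841.
Since 13.032 > 3.841, we reject the null hypothesis — the data do not fit the 13:3 ratio.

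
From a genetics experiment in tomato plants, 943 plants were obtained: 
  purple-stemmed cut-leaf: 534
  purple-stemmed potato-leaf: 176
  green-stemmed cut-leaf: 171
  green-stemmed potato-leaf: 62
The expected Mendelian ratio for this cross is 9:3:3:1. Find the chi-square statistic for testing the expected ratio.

Total ratio parts = 16. Expected numbers out of 943:
  purple-stemmed cut-leaf: 943 × 9/16 = 530.4375
  purple-stemmed potato-leaf: 943 × 3/16 = 176.8125
  green-stemmed cut-leaf: 943 × 3/16 = 176.8125
  green-stemmed potato-leaf: 943 × 1/16 = 58.9375
χ² = Σ (O − E)² / E
  purple-stemmed cut-leaf: (534 − 530.4375)² / 530.4375 = 0.0239
  purple-stemmed potato-leaf: (176 − 176.8125)² / 176.8125 = 0.0037
  green-stemmed cut-leaf: (171 − 176.8125)² / 176.8125 = 0.1911
  green-stemmed potato-leaf: (62 − 58.9375)² / 58.9375 = 0.1591
χ² = 0.0239 + 0.0037 + 0.1911 + 0.1591 = 0.3778 ≈ 0.378

0.378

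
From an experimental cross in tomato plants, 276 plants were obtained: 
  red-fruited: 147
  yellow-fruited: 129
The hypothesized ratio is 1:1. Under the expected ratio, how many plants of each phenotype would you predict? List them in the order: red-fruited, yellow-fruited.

Under the 1:1 hypothesis (Σ ratio = 2, N = 276):
  red-fruited: 276 × 1/2 = 138
  yellow-fruited: 276 × 1/2 = 138

138, 138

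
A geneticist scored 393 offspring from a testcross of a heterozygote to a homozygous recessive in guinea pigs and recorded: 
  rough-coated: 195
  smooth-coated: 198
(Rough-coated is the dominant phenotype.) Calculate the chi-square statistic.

A testcross of a heterozygote (Aa × aa) gives a 1:1 phenotypic ratio.
Total ratio parts = 2. Expected numbers out of 393:
  rough-coated: 393 × 1/2 = 196.5
  smooth-coated: 393 × 1/2 = 196.5
χ² = Σ (O − E)² / E
  rough-coated: (195 − 196.5)² / 196.5 = 0.0115
  smooth-coated: (198 − 196.5)² / 196.5 = 0.0115
χ² = 0.0115 + 0.0115 = 0.023

0.023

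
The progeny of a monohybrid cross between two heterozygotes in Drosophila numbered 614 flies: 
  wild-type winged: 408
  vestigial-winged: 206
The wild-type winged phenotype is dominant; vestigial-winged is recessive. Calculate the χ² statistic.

23.941

For a monohybrid cross between heterozygotes with complete dominance, the expected phenotypic ratio is 3:1.
Total ratio parts = 4. Expected numbers out of 614:
  wild-type winged: 614 × 3/4 = 460.5
  vestigial-winged: 614 × 1/4 = 153.5
χ² = Σ (O − E)² / E
  wild-type winged: (408 − 460.5)² / 460.5 = 5.9853
  vestigial-winged: (206 − 153.5)² / 153.5 = 17.9560
χ² = 5.9853 + 17.9560 = 23.9413 ≈ 23.941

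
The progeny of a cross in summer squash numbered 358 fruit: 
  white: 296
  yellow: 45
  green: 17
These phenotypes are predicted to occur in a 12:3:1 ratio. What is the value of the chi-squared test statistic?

Total ratio parts = 16. Expected numbers out of 358:
  white: 358 × 12/16 = 268.5
  yellow: 358 × 3/16 = 67.125
  green: 358 × 1/16 = 22.375
χ² = Σ (O − E)² / E
  white: (296 − 268.5)² / 268.5 = 2.8166
  yellow: (45 − 67.125)² / 67.125 = 7.2926
  green: (17 − 22.375)² / 22.375 = 1.2912
χ² = 2.8166 + 7.2926 + 1.2912 = 11.4004 ≈ 11.400

11.400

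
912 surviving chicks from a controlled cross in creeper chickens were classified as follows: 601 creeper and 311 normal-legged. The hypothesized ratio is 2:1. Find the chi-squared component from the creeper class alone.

0.081

Under the 2:1 hypothesis (Σ ratio = 3, N = 912):
  creeper: 912 × 2/3 = 608
  normal-legged: 912 × 1/3 = 304
Contribution of creeper: (601 − 608)² / 608 = 0.0806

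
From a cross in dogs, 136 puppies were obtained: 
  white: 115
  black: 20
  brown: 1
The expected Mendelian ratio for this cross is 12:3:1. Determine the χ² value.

Expected counts for N = 136 under a 12:3:1 ratio (total parts = 16):
  white: 136 × 12/16 = 102
  black: 136 × 3/16 = 25.5
  brown: 136 × 1/16 = 8.5
χ² = Σ (O − E)² / E
  white: (115 − 102)² / 102 = 1.6569
  black: (20 − 25.5)² / 25.5 = 1.1863
  brown: (1 − 8.5)² / 8.5 = 6.6176
χ² = 1.6569 + 1.1863 + 6.6176 = 9.4608 ≈ 9.461

9.461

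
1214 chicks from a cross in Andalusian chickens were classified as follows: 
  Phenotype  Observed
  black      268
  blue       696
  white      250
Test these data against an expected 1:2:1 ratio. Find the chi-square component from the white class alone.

9.431

Under the 1:2:1 hypothesis (Σ ratio = 4, N = 1214):
  black: 1214 × 1/4 = 303.5
  blue: 1214 × 2/4 = 607
  white: 1214 × 1/4 = 303.5
Contribution of white: (250 − 303.5)² / 303.5 = 9.4308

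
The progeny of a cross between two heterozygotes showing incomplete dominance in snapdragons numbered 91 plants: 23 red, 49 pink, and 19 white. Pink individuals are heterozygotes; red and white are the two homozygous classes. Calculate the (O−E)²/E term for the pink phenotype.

0.269

With incomplete dominance, a heterozygote × heterozygote cross gives a 1:2:1 phenotypic ratio.
Total ratio parts = 4. Expected numbers out of 91:
  red: 91 × 1/4 = 22.75
  pink: 91 × 2/4 = 45.5
  white: 91 × 1/4 = 22.75
Contribution of pink: (49 − 45.5)² / 45.5 = 0.2692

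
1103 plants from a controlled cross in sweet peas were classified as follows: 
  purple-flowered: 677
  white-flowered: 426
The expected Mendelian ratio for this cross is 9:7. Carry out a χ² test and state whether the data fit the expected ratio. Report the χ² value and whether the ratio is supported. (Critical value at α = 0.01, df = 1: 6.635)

11.786; not consistent

Expected counts for N = 1103 under a 9:7 ratio (total parts = 16):
  purple-flowered: 1103 × 9/16 = 620.4375
  white-flowered: 1103 × 7/16 = 482.5625
χ² = Σ (O − E)² / E
  purple-flowered: (677 − 620.4375)² / 620.4375 = 5.1565
  white-flowered: (426 − 482.5625)² / 482.5625 = 6.6298
χ² = 5.1565 + 6.6298 = 11.7863 ≈ 11.786
Degrees of freedom = 2 − 1 = 1; critical value at α = 0.01 is 6.635.
Since 11.786 > 6.635, we reject the null hypothesis — the data do not fit the 9:7 ratio.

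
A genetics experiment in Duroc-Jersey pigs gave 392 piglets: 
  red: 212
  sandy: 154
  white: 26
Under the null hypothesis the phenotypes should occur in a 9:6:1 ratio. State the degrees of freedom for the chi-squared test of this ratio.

A goodness-of-fit test with 3 phenotype classes has df = 3 − 1 = 2.

2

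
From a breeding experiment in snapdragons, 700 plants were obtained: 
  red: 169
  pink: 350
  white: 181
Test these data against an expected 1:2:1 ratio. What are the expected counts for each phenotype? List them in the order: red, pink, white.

Under the 1:2:1 hypothesis (Σ ratio = 4, N = 700):
  red: 700 × 1/4 = 175
  pink: 700 × 2/4 = 350
  white: 700 × 1/4 = 175

175, 350, 175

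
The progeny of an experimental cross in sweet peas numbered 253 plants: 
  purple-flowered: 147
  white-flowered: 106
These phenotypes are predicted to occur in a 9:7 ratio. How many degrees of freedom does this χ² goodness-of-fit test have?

1

A goodness-of-fit test with 2 phenotype classes has df = 2 − 1 = 1.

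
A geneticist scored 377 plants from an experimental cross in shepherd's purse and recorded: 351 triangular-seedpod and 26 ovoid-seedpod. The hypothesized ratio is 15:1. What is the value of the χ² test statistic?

0.269

Total ratio parts = 16. Expected numbers out of 377:
  triangular-seedpod: 377 × 15/16 = 353.4375
  ovoid-seedpod: 377 × 1/16 = 23.5625
χ² = Σ (O − E)² / E
  triangular-seedpod: (351 − 353.4375)² / 353.4375 = 0.0168
  ovoid-seedpod: (26 − 23.5625)² / 23.5625 = 0.2522
χ² = 0.0168 + 0.2522 = 0.269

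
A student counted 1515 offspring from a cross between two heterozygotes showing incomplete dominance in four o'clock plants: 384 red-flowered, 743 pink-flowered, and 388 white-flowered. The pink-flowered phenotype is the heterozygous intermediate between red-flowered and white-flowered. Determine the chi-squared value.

0.576

With incomplete dominance, a heterozygote × heterozygote cross gives a 1:2:1 phenotypic ratio.
Expected counts for N = 1515 under a 1:2:1 ratio (total parts = 4):
  red-flowered: 1515 × 1/4 = 378.75
  pink-flowered: 1515 × 2/4 = 757.5
  white-flowered: 1515 × 1/4 = 378.75
χ² = Σ (O − E)² / E
  red-flowered: (384 − 378.75)² / 378.75 = 0.0728
  pink-flowered: (743 − 757.5)² / 757.5 = 0.2776
  white-flowered: (388 − 378.75)² / 378.75 = 0.2259
χ² = 0.0728 + 0.2776 + 0.2259 = 0.5763 ≈ 0.576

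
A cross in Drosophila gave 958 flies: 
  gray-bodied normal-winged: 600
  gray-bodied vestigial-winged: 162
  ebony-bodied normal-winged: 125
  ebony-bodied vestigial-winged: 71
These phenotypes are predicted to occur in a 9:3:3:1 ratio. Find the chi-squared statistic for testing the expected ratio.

Under the 9:3:3:1 hypothesis (Σ ratio = 16, N = 958):
  gray-bodied normal-winged: 958 × 9/16 = 538.875
  gray-bodied vestigial-winged: 958 × 3/16 = 179.625
  ebony-bodied normal-winged: 958 × 3/16 = 179.625
  ebony-bodied vestigial-winged: 958 × 1/16 = 59.875
χ² = Σ (O − E)² / E
  gray-bodied normal-winged: (600 − 538.875)² / 538.875 = 6.9335
  gray-bodied vestigial-winged: (162 − 179.625)² / 179.625 = 1.7294
  ebony-bodied normal-winged: (125 − 179.625)² / 179.625 = 16.6118
  ebony-bodied vestigial-winged: (71 − 59.875)² / 59.875 = 2.0671
χ² = 6.9335 + 1.7294 + 16.6118 + 2.0671 = 27.3418 ≈ 27.342

27.342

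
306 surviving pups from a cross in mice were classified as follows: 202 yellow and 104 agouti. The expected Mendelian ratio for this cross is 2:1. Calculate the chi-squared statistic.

Under the 2:1 hypothesis (Σ ratio = 3, N = 306):
  yellow: 306 × 2/3 = 204
  agouti: 306 × 1/3 = 102
χ² = Σ (O − E)² / E
  yellow: (202 − 204)² / 204 = 0.0196
  agouti: (104 − 102)² / 102 = 0.0392
χ² = 0.0196 + 0.0392 = 0.0588 ≈ 0.059

0.059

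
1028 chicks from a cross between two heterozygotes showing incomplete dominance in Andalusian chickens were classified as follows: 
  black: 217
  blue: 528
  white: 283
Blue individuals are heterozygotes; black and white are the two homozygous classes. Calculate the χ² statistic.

With incomplete dominance, a heterozygote × heterozygote cross gives a 1:2:1 phenotypic ratio.
Total ratio parts = 4. Expected numbers out of 1028:
  black: 1028 × 1/4 = 257
  blue: 1028 × 2/4 = 514
  white: 1028 × 1/4 = 257
χ² = Σ (O − E)² / E
  black: (217 − 257)² / 257 = 6.2257
  blue: (528 − 514)² / 514 = 0.3813
  white: (283 − 257)² / 257 = 2.6304
χ² = 6.2257 + 0.3813 + 2.6304 = 9.2374 ≈ 9.237

9.237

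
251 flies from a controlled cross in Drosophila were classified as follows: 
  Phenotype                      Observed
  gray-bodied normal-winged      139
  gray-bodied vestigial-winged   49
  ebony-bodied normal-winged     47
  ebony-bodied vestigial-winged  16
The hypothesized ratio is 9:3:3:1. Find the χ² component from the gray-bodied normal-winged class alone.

Expected counts for N = 251 under a 9:3:3:1 ratio (total parts = 16):
  gray-bodied normal-winged: 251 × 9/16 = 141.1875
  gray-bodied vestigial-winged: 251 × 3/16 = 47.0625
  ebony-bodied normal-winged: 251 × 3/16 = 47.0625
  ebony-bodied vestigial-winged: 251 × 1/16 = 15.6875
Contribution of gray-bodied normal-winged: (139 − 141.1875)² / 141.1875 = 0.0339

0.034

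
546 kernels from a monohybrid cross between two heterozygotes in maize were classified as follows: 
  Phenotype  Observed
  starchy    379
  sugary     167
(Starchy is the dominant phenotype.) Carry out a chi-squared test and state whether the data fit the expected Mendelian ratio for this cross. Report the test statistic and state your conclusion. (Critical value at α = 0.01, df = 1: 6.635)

For a monohybrid cross between heterozygotes with complete dominance, the expected phenotypic ratio is 3:1.
Total ratio parts = 4. Expected numbers out of 546:
  starchy: 546 × 3/4 = 409.5
  sugary: 546 × 1/4 = 136.5
χ² = Σ (O − E)² / E
  starchy: (379 − 409.5)² / 409.5 = 2.2717
  sugary: (167 − 136.5)² / 136.5 = 6.8150
χ² = 2.2717 + 6.8150 = 9.0867 ≈ 9.087
Degrees of freedom = 2 − 1 = 1; critical value at α = 0.01 is 6.635.
Since 9.087 > 6.635, we reject the null hypothesis — the data do not fit the 3:1 ratio.

9.087; not consistent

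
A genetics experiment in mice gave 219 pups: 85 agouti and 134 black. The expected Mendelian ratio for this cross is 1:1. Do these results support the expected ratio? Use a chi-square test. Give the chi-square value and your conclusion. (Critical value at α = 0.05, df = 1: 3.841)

Expected counts for N = 219 under a 1:1 ratio (total parts = 2):
  agouti: 219 × 1/2 = 109.5
  black: 219 × 1/2 = 109.5
χ² = Σ (O − E)² / E
  agouti: (85 − 109.5)² / 109.5 = 5.4817
  black: (134 − 109.5)² / 109.5 = 5.4817
χ² = 5.4817 + 5.4817 = 10.9634 ≈ 10.963
Degrees of freedom = 2 − 1 = 1; critical value at α = 0.05 is 3.841.
Since 10.963 > 3.841, we reject the null hypothesis — the data do not fit the 1:1 ratio.

10.963; not consistent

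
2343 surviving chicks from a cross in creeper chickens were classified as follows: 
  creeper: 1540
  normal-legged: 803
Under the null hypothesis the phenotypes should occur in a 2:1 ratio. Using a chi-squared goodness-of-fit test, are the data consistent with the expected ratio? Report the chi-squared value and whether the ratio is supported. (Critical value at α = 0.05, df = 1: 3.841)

0.930; consistent

Under the 2:1 hypothesis (Σ ratio = 3, N = 2343):
  creeper: 2343 × 2/3 = 1562
  normal-legged: 2343 × 1/3 = 781
χ² = Σ (O − E)² / E
  creeper: (1540 − 1562)² / 1562 = 0.3099
  normal-legged: (803 − 781)² / 781 = 0.6197
χ² = 0.3099 + 0.6197 = 0.9296 ≈ 0.930
Degrees of freedom = 2 − 1 = 1; critical value at α = 0.05 is 3.841.
Since 0.930 < 3.841, we fail to reject the null hypothesis — the data are consistent with the 2:1 ratio.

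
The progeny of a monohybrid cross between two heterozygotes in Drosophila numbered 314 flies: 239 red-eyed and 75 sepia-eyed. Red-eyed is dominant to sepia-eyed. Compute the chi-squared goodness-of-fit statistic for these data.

0.208

For a monohybrid cross between heterozygotes with complete dominance, the expected phenotypic ratio is 3:1.
Under the 3:1 hypothesis (Σ ratio = 4, N = 314):
  red-eyed: 314 × 3/4 = 235.5
  sepia-eyed: 314 × 1/4 = 78.5
χ² = Σ (O − E)² / E
  red-eyed: (239 − 235.5)² / 235.5 = 0.0520
  sepia-eyed: (75 − 78.5)² / 78.5 = 0.1561
χ² = 0.0520 + 0.1561 = 0.2081 ≈ 0.208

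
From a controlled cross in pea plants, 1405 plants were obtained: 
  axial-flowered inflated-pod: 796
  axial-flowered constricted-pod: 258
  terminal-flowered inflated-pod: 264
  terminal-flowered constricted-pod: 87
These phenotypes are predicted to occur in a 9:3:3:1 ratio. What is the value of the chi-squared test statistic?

Under the 9:3:3:1 hypothesis (Σ ratio = 16, N = 1405):
  axial-flowered inflated-pod: 1405 × 9/16 = 790.3125
  axial-flowered constricted-pod: 1405 × 3/16 = 263.4375
  terminal-flowered inflated-pod: 1405 × 3/16 = 263.4375
  terminal-flowered constricted-pod: 1405 × 1/16 = 87.8125
χ² = Σ (O − E)² / E
  axial-flowered inflated-pod: (796 − 790.3125)² / 790.3125 = 0.0409
  axial-flowered constricted-pod: (258 − 263.4375)² / 263.4375 = 0.1122
  terminal-flowered inflated-pod: (264 − 263.4375)² / 263.4375 = 0.0012
  terminal-flowered constricted-pod: (87 − 87.8125)² / 87.8125 = 0.0075
χ² = 0.0409 + 0.1122 + 0.0012 + 0.0075 = 0.1618 ≈ 0.162

0.162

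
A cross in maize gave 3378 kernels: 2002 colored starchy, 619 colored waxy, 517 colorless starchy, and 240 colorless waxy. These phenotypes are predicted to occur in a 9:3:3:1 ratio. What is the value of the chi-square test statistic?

Total ratio parts = 16. Expected numbers out of 3378:
  colored starchy: 3378 × 9/16 = 1900.125
  colored waxy: 3378 × 3/16 = 633.375
  colorless starchy: 3378 × 3/16 = 633.375
  colorless waxy: 3378 × 1/16 = 211.125
χ² = Σ (O − E)² / E
  colored starchy: (2002 − 1900.125)² / 1900.125 = 5.4620
  colored waxy: (619 − 633.375)² / 633.375 = 0.3263
  colorless starchy: (517 − 633.375)² / 633.375 = 21.3825
  colorless waxy: (240 − 211.125)² / 211.125 = 3.9492
χ² = 5.4620 + 0.3263 + 21.3825 + 3.9492 = 31.120

31.120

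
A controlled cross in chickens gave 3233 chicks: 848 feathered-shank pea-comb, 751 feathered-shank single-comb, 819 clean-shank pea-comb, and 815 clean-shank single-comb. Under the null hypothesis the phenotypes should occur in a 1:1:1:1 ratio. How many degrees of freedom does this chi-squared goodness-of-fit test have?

3

A goodness-of-fit test with 4 phenotype classes has df = 4 − 1 = 3.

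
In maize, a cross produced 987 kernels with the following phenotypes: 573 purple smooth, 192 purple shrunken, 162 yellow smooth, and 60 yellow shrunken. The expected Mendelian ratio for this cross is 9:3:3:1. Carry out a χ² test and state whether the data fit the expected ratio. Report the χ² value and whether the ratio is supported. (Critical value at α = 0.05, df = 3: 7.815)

3.752; consistent

The 9:3:3:1 ratio has 16 parts, so with N = 987 the expected counts are:
  purple smooth: 987 × 9/16 = 555.1875
  purple shrunken: 987 × 3/16 = 185.0625
  yellow smooth: 987 × 3/16 = 185.0625
  yellow shrunken: 987 × 1/16 = 61.6875
χ² = Σ (O − E)² / E
  purple smooth: (573 − 555.1875)² / 555.1875 = 0.5715
  purple shrunken: (192 − 185.0625)² / 185.0625 = 0.2601
  yellow smooth: (162 − 185.0625)² / 185.0625 = 2.8741
  yellow shrunken: (60 − 61.6875)² / 61.6875 = 0.0462
χ² = 0.5715 + 0.2601 + 2.8741 + 0.0462 = 3.7519 ≈ 3.752
Degrees of freedom = 4 − 1 = 3; critical value at α = 0.05 is 7.815.
Since 3.752 < 7.815, we fail to reject the null hypothesis — the data are consistent with the 9:3:3:1 ratio.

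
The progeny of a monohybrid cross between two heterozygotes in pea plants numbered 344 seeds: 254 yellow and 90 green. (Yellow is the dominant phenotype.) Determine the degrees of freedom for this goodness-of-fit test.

For a monohybrid cross between heterozygotes with complete dominance, the expected phenotypic ratio is 3:1.
A goodness-of-fit test with 2 phenotype classes has df = 2 − 1 = 1.

1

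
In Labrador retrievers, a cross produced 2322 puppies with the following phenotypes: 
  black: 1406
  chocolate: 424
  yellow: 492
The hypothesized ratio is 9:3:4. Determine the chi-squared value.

21.427

Under the 9:3:4 hypothesis (Σ ratio = 16, N = 2322):
  black: 2322 × 9/16 = 1306.125
  chocolate: 2322 × 3/16 = 435.375
  yellow: 2322 × 4/16 = 580.5
χ² = Σ (O − E)² / E
  black: (1406 − 1306.125)² / 1306.125 = 7.6371
  chocolate: (424 − 435.375)² / 435.375 = 0.2972
  yellow: (492 − 580.5)² / 580.5 = 13.4922
χ² = 7.6371 + 0.2972 + 13.4922 = 21.4265 ≈ 21.427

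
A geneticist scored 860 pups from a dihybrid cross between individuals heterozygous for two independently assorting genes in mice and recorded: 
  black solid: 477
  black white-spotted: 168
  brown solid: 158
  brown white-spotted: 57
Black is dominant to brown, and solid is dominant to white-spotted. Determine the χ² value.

A dihybrid F₂ with independent assortment and complete dominance at both loci gives a 9:3:3:1 phenotypic ratio.
The 9:3:3:1 ratio has 16 parts, so with N = 860 the expected counts are:
  black solid: 860 × 9/16 = 483.75
  black white-spotted: 860 × 3/16 = 161.25
  brown solid: 860 × 3/16 = 161.25
  brown white-spotted: 860 × 1/16 = 53.75
χ² = Σ (O − E)² / E
  black solid: (477 − 483.75)² / 483.75 = 0.0942
  black white-spotted: (168 − 161.25)² / 161.25 = 0.2826
  brown solid: (158 − 161.25)² / 161.25 = 0.0655
  brown white-spotted: (57 − 53.75)² / 53.75 = 0.1965
χ² = 0.0942 + 0.2826 + 0.0655 + 0.1965 = 0.6388 ≈ 0.639

0.639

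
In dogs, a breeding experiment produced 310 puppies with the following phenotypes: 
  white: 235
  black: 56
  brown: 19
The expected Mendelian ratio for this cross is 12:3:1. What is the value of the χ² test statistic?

Expected counts for N = 310 under a 12:3:1 ratio (total parts = 16):
  white: 310 × 12/16 = 232.5
  black: 310 × 3/16 = 58.125
  brown: 310 × 1/16 = 19.375
χ² = Σ (O − E)² / E
  white: (235 − 232.5)² / 232.5 = 0.0269
  black: (56 − 58.125)² / 58.125 = 0.0777
  brown: (19 − 19.375)² / 19.375 = 0.0073
χ² = 0.0269 + 0.0777 + 0.0073 = 0.1119 ≈ 0.112

0.112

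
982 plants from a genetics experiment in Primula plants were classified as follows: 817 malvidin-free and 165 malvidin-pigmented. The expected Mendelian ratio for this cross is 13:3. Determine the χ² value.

2.445

Expected counts for N = 982 under a 13:3 ratio (total parts = 16):
  malvidin-free: 982 × 13/16 = 797.875
  malvidin-pigmented: 982 × 3/16 = 184.125
χ² = Σ (O − E)² / E
  malvidin-free: (817 − 797.875)² / 797.875 = 0.4584
  malvidin-pigmented: (165 − 184.125)² / 184.125 = 1.9865
χ² = 0.4584 + 1.9865 = 2.4449 ≈ 2.445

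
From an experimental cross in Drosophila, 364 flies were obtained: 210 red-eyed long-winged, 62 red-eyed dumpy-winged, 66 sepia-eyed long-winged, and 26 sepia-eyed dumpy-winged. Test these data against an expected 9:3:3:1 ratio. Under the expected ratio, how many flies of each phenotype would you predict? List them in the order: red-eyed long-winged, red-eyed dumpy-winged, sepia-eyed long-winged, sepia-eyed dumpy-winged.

The 9:3:3:1 ratio has 16 parts, so with N = 364 the expected counts are:
  red-eyed long-winged: 364 × 9/16 = 204.75
  red-eyed dumpy-winged: 364 × 3/16 = 68.25
  sepia-eyed long-winged: 364 × 3/16 = 68.25
  sepia-eyed dumpy-winged: 364 × 1/16 = 22.75

204.75, 68.25, 68.25, 22.75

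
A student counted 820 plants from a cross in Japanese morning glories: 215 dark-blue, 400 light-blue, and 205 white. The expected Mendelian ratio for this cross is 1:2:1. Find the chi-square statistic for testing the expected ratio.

Total ratio parts = 4. Expected numbers out of 820:
  dark-blue: 820 × 1/4 = 205
  light-blue: 820 × 2/4 = 410
  white: 820 × 1/4 = 205
χ² = Σ (O − E)² / E
  dark-blue: (215 − 205)² / 205 = 0.4878
  light-blue: (400 − 410)² / 410 = 0.2439
  white: (205 − 205)² / 205 = 0.0000
χ² = 0.4878 + 0.2439 + 0.0000 = 0.7317 ≈ 0.732

0.732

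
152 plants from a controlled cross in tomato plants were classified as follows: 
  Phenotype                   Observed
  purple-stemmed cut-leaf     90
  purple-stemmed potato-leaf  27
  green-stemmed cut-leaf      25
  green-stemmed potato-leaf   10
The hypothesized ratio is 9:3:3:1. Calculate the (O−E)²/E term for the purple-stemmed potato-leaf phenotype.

Expected counts for N = 152 under a 9:3:3:1 ratio (total parts = 16):
  purple-stemmed cut-leaf: 152 × 9/16 = 85.5
  purple-stemmed potato-leaf: 152 × 3/16 = 28.5
  green-stemmed cut-leaf: 152 × 3/16 = 28.5
  green-stemmed potato-leaf: 152 × 1/16 = 9.5
Contribution of purple-stemmed potato-leaf: (27 − 28.5)² / 28.5 = 0.0789

0.079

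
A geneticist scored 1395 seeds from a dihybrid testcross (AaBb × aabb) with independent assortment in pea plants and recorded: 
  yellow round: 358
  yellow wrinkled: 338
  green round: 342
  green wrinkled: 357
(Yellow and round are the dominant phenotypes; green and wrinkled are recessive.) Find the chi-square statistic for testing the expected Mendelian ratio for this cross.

0.903

A dihybrid testcross with independent assortment gives a 1:1:1:1 ratio.
Under the 1:1:1:1 hypothesis (Σ ratio = 4, N = 1395):
  yellow round: 1395 × 1/4 = 348.75
  yellow wrinkled: 1395 × 1/4 = 348.75
  green round: 1395 × 1/4 = 348.75
  green wrinkled: 1395 × 1/4 = 348.75
χ² = Σ (O − E)² / E
  yellow round: (358 − 348.75)² / 348.75 = 0.2453
  yellow wrinkled: (338 − 348.75)² / 348.75 = 0.3314
  green round: (342 − 348.75)² / 348.75 = 0.1306
  green wrinkled: (357 − 348.75)² / 348.75 = 0.1952
χ² = 0.2453 + 0.3314 + 0.1306 + 0.1952 = 0.9025 ≈ 0.903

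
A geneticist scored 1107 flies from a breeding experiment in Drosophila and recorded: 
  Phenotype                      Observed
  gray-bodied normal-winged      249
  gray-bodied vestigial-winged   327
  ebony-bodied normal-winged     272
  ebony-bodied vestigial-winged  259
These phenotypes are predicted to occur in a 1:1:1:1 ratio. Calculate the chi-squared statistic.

13.126

The 1:1:1:1 ratio has 4 parts, so with N = 1107 the expected counts are:
  gray-bodied normal-winged: 1107 × 1/4 = 276.75
  gray-bodied vestigial-winged: 1107 × 1/4 = 276.75
  ebony-bodied normal-winged: 1107 × 1/4 = 276.75
  ebony-bodied vestigial-winged: 1107 × 1/4 = 276.75
χ² = Σ (O − E)² / E
  gray-bodied normal-winged: (249 − 276.75)² / 276.75 = 2.7825
  gray-bodied vestigial-winged: (327 − 276.75)² / 276.75 = 9.1240
  ebony-bodied normal-winged: (272 − 276.75)² / 276.75 = 0.0815
  ebony-bodied vestigial-winged: (259 − 276.75)² / 276.75 = 1.1384
χ² = 2.7825 + 9.1240 + 0.0815 + 1.1384 = 13.1264 ≈ 13.126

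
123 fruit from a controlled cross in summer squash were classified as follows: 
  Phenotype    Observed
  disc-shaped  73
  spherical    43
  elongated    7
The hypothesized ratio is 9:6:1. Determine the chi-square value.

The 9:6:1 ratio has 16 parts, so with N = 123 the expected counts are:
  disc-shaped: 123 × 9/16 = 69.1875
  spherical: 123 × 6/16 = 46.125
  elongated: 123 × 1/16 = 7.6875
χ² = Σ (O − E)² / E
  disc-shaped: (73 − 69.1875)² / 69.1875 = 0.2101
  spherical: (43 − 46.125)² / 46.125 = 0.2117
  elongated: (7 − 7.6875)² / 7.6875 = 0.0615
χ² = 0.2101 + 0.2117 + 0.0615 = 0.4833 ≈ 0.483

0.483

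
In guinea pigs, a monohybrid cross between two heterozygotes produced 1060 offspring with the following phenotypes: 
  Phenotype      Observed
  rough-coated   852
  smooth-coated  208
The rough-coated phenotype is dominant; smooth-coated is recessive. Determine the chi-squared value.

16.347

For a monohybrid cross between heterozygotes with complete dominance, the expected phenotypic ratio is 3:1.
Under the 3:1 hypothesis (Σ ratio = 4, N = 1060):
  rough-coated: 1060 × 3/4 = 795
  smooth-coated: 1060 × 1/4 = 265
χ² = Σ (O − E)² / E
  rough-coated: (852 − 795)² / 795 = 4.0868
  smooth-coated: (208 − 265)² / 265 = 12.2604
χ² = 4.0868 + 12.2604 = 16.3472 ≈ 16.347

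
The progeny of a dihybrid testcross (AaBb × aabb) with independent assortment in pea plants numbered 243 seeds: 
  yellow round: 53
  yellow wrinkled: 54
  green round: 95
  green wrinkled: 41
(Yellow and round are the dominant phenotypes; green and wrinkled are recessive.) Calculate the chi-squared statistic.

27.469

A dihybrid testcross with independent assortment gives a 1:1:1:1 ratio.
The 1:1:1:1 ratio has 4 parts, so with N = 243 the expected counts are:
  yellow round: 243 × 1/4 = 60.75
  yellow wrinkled: 243 × 1/4 = 60.75
  green round: 243 × 1/4 = 60.75
  green wrinkled: 243 × 1/4 = 60.75
χ² = Σ (O − E)² / E
  yellow round: (53 − 60.75)² / 60.75 = 0.9887
  yellow wrinkled: (54 − 60.75)² / 60.75 = 0.7500
  green round: (95 − 60.75)² / 60.75 = 19.3097
  green wrinkled: (41 − 60.75)² / 60.75 = 6.4208
χ² = 0.9887 + 0.7500 + 19.3097 + 6.4208 = 27.4692 ≈ 27.469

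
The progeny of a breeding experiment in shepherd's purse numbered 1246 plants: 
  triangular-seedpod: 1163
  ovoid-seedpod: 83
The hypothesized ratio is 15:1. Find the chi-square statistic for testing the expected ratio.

0.360

Total ratio parts = 16. Expected numbers out of 1246:
  triangular-seedpod: 1246 × 15/16 = 1168.125
  ovoid-seedpod: 1246 × 1/16 = 77.875
χ² = Σ (O − E)² / E
  triangular-seedpod: (1163 − 1168.125)² / 1168.125 = 0.0225
  ovoid-seedpod: (83 − 77.875)² / 77.875 = 0.3373
χ² = 0.0225 + 0.3373 = 0.3598 ≈ 0.360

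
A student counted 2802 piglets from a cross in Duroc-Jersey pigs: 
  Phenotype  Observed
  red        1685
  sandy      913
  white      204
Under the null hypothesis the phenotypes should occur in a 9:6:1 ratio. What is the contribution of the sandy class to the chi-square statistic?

The 9:6:1 ratio has 16 parts, so with N = 2802 the expected counts are:
  red: 2802 × 9/16 = 1576.125
  sandy: 2802 × 6/16 = 1050.75
  white: 2802 × 1/16 = 175.125
Contribution of sandy: (913 − 1050.75)² / 1050.75 = 18.0586

18.059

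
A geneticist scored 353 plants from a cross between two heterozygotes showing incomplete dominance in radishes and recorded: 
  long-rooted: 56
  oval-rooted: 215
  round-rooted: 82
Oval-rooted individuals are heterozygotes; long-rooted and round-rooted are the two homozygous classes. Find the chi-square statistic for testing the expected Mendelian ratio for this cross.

20.626

With incomplete dominance, a heterozygote × heterozygote cross gives a 1:2:1 phenotypic ratio.
The 1:2:1 ratio has 4 parts, so with N = 353 the expected counts are:
  long-rooted: 353 × 1/4 = 88.25
  oval-rooted: 353 × 2/4 = 176.5
  round-rooted: 353 × 1/4 = 88.25
χ² = Σ (O − E)² / E
  long-rooted: (56 − 88.25)² / 88.25 = 11.7854
  oval-rooted: (215 − 176.5)² / 176.5 = 8.3980
  round-rooted: (82 − 88.25)² / 88.25 = 0.4426
χ² = 11.7854 + 8.3980 + 0.4426 = 20.626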